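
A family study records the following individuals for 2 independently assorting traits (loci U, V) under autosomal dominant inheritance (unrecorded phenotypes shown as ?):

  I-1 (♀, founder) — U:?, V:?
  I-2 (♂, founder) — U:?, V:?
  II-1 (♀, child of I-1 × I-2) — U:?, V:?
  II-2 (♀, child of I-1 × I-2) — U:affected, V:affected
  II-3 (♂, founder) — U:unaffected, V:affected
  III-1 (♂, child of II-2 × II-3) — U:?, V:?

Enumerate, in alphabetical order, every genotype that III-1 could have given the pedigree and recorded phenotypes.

U/I-1 ? ·: uu|Uu|UU
U/I-2 ? ·: uu|Uu|UU
U/II-1 ? I-1×I-2: uu|Uu|UU
U/II-2 aff I-1×I-2: Uu|UU
U/II-3 un ·: uu
U/III-1 ? II-2×II-3: uu|Uu
⇒ U over [I-1,I-2,II-1,II-2,II-3,III-1]: 34 consistent
V/I-1 ? ·: vv|Vv|VV
V/I-2 ? ·: vv|Vv|VV
V/II-1 ? I-1×I-2: vv|Vv|VV
V/II-2 aff I-1×I-2: Vv|VV
V/II-3 aff ·: Vv|VV
V/III-1 ? II-2×II-3: vv|Vv|VV
⇒ V over [I-1,I-2,II-1,II-2,II-3,III-1]: 89 consistent

III-1 ∈ {Uu VV, Uu Vv, Uu vv, uu VV, uu Vv, uu vv}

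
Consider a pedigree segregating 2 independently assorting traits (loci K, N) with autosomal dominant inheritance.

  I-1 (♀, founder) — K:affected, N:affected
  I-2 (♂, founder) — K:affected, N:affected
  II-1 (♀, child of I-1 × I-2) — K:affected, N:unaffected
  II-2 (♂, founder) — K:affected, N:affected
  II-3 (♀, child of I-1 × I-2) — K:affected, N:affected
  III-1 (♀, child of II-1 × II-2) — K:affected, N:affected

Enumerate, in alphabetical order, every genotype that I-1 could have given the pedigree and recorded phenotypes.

K/I-1 aff ·: Kk|KK
K/I-2 aff ·: Kk|KK
K/II-1 aff I-1×I-2: Kk|KK
K/II-2 aff ·: Kk|KK
K/II-3 aff I-1×I-2: Kk|KK
K/III-1 aff II-1×II-2: Kk|KK
⇒ K over [I-1,I-2,II-1,II-2,II-3,III-1]: 45 consistent
N/I-1 aff ·: Nn
N/I-2 aff ·: Nn
N/II-1 un I-1×I-2: nn
N/II-2 aff ·: Nn|NN
N/II-3 aff I-1×I-2: Nn|NN
N/III-1 aff II-1×II-2: Nn
⇒ N over [I-1,I-2,II-1,II-2,II-3,III-1]: 4 consistent

I-1 ∈ {KK Nn, Kk Nn}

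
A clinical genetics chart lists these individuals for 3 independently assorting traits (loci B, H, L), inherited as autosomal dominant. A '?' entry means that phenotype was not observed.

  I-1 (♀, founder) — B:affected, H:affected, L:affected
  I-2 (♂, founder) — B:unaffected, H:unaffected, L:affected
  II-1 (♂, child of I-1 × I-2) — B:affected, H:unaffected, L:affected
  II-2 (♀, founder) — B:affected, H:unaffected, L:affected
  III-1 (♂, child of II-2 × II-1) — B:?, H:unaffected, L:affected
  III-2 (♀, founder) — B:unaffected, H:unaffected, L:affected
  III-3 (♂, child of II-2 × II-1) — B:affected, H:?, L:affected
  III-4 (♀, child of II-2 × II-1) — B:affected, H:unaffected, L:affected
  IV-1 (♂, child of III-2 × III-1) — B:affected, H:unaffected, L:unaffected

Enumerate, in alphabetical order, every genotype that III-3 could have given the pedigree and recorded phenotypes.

III-3 ∈ {BB hh LL, BB hh Ll, Bb hh LL, Bb hh Ll}

B/I-1 aff ·: Bb|BB
B/I-2 un ·: bb
B/II-1 aff I-1×I-2: Bb
B/II-2 aff ·: Bb|BB
B/III-1 ? II-2×II-1: Bb|BB
B/III-2 un ·: bb
B/III-3 aff II-2×II-1: Bb|BB
B/III-4 aff II-2×II-1: Bb|BB
B/IV-1 aff III-2×III-1: Bb
⇒ B over [I-1,I-2,II-1,II-2,III-1,III-2,III-3,III-4,IV-1]: 32 consistent
H/I-1 aff ·: Hh
H/I-2 un ·: hh
H/II-1 un I-1×I-2: hh
H/II-2 un ·: hh
H/III-1 un II-2×II-1: hh
H/III-2 un ·: hh
H/III-3 ? II-2×II-1: hh
H/III-4 un II-2×II-1: hh
H/IV-1 un III-2×III-1: hh
⇒ H over [I-1,I-2,II-1,II-2,III-1,III-2,III-3,III-4,IV-1]: 1 consistent
L/I-1 aff ·: Ll|LL
L/I-2 aff ·: Ll|LL
L/II-1 aff I-1×I-2: Ll|LL
L/II-2 aff ·: Ll|LL
L/III-1 aff II-2×II-1: Ll
L/III-2 aff ·: Ll
L/III-3 aff II-2×II-1: Ll|LL
L/III-4 aff II-2×II-1: Ll|LL
L/IV-1 un III-2×III-1: ll
⇒ L over [I-1,I-2,II-1,II-2,III-1,III-2,III-3,III-4,IV-1]: 40 consistent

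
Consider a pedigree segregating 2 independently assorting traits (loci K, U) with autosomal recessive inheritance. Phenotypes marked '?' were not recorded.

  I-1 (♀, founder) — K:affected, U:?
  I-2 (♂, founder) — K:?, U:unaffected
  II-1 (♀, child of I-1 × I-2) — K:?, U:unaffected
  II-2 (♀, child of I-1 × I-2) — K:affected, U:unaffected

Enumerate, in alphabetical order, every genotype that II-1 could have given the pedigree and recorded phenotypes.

K/I-1 aff ·: kk
K/I-2 ? ·: Kk|kk
K/II-1 ? I-1×I-2: Kk|kk
K/II-2 aff I-1×I-2: kk
⇒ K over [I-1,I-2,II-1,II-2]: 3 consistent
U/I-1 ? ·: UU|Uu|uu
U/I-2 un ·: UU|Uu
U/II-1 un I-1×I-2: UU|Uu
U/II-2 un I-1×I-2: UU|Uu
⇒ U over [I-1,I-2,II-1,II-2]: 15 consistent

II-1 ∈ {Kk UU, Kk Uu, kk UU, kk Uu}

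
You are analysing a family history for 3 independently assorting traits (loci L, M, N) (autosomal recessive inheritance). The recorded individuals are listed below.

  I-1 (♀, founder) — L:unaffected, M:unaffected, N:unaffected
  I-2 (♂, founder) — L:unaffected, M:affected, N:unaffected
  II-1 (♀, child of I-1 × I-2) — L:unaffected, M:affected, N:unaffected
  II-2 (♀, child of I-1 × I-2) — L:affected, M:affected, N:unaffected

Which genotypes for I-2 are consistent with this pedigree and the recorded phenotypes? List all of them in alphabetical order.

L/I-1 un ·: Ll
L/I-2 un ·: Ll
L/II-1 un I-1×I-2: LL|Ll
L/II-2 aff I-1×I-2: ll
⇒ L over [I-1,I-2,II-1,II-2]: 2 consistent
M/I-1 un ·: Mm
M/I-2 aff ·: mm
M/II-1 aff I-1×I-2: mm
M/II-2 aff I-1×I-2: mm
⇒ M over [I-1,I-2,II-1,II-2]: 1 consistent
N/I-1 un ·: NN|Nn
N/I-2 un ·: NN|Nn
N/II-1 un I-1×I-2: NN|Nn
N/II-2 un I-1×I-2: NN|Nn
⇒ N over [I-1,I-2,II-1,II-2]: 13 consistent

I-2 ∈ {Ll mm NN, Ll mm Nn}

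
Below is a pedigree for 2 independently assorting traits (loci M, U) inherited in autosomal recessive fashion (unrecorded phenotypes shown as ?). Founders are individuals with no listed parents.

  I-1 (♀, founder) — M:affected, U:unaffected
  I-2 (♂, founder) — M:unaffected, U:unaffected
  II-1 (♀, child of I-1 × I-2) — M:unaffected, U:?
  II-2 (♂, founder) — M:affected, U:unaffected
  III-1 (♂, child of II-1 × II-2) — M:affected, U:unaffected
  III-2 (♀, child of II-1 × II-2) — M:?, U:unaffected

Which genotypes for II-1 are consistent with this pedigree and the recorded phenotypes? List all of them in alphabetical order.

M/I-1 aff ·: mm
M/I-2 un ·: MM|Mm
M/II-1 un I-1×I-2: Mm
M/II-2 aff ·: mm
M/III-1 aff II-1×II-2: mm
M/III-2 ? II-1×II-2: Mm|mm
⇒ M over [I-1,I-2,II-1,II-2,III-1,III-2]: 4 consistent
U/I-1 un ·: UU|Uu
U/I-2 un ·: UU|Uu
U/II-1 ? I-1×I-2: UU|Uu|uu
U/II-2 un ·: UU|Uu
U/III-1 un II-1×II-2: UU|Uu
U/III-2 un II-1×II-2: UU|Uu
⇒ U over [I-1,I-2,II-1,II-2,III-1,III-2]: 46 consistent

II-1 ∈ {Mm UU, Mm Uu, Mm uu}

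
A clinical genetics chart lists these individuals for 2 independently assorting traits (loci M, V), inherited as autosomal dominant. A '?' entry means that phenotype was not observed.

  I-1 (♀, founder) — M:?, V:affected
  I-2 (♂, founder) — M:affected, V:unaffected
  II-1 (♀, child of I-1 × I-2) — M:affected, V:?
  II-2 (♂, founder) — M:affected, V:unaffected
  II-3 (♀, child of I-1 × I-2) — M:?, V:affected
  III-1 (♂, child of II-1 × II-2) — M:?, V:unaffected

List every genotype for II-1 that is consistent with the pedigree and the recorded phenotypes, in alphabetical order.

M/I-1 ? ·: mm|Mm|MM
M/I-2 aff ·: Mm|MM
M/II-1 aff I-1×I-2: Mm|MM
M/II-2 aff ·: Mm|MM
M/II-3 ? I-1×I-2: mm|Mm|MM
M/III-1 ? II-1×II-2: mm|Mm|MM
⇒ M over [I-1,I-2,II-1,II-2,II-3,III-1]: 74 consistent
V/I-1 aff ·: Vv|VV
V/I-2 un ·: vv
V/II-1 ? I-1×I-2: vv|Vv
V/II-2 un ·: vv
V/II-3 aff I-1×I-2: Vv
V/III-1 un II-1×II-2: vv
⇒ V over [I-1,I-2,II-1,II-2,II-3,III-1]: 3 consistent

II-1 ∈ {MM Vv, MM vv, Mm Vv, Mm vv}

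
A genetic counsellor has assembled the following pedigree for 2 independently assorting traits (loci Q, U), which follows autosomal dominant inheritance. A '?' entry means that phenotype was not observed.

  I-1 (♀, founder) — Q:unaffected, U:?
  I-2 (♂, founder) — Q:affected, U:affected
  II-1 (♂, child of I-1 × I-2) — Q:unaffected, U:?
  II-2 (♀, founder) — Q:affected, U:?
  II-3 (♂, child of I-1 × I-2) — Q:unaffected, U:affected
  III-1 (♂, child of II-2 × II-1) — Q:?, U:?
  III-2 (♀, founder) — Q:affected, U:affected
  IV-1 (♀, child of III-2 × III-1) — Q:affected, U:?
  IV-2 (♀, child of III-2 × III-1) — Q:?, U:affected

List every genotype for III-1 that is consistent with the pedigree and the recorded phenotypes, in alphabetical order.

III-1 ∈ {Qq UU, Qq Uu, Qq uu, qq UU, qq Uu, qq uu}

Q/I-1 un ·: qq
Q/I-2 aff ·: Qq
Q/II-1 un I-1×I-2: qq
Q/II-2 aff ·: Qq|QQ
Q/II-3 un I-1×I-2: qq
Q/III-1 ? II-2×II-1: qq|Qq
Q/III-2 aff ·: Qq|QQ
Q/IV-1 aff III-2×III-1: Qq|QQ
Q/IV-2 ? III-2×III-1: qq|Qq|QQ
⇒ Q over [I-1,I-2,II-1,II-2,II-3,III-1,III-2,IV-1,IV-2]: 23 consistent
U/I-1 ? ·: uu|Uu|UU
U/I-2 aff ·: Uu|UU
U/II-1 ? I-1×I-2: uu|Uu|UU
U/II-2 ? ·: uu|Uu|UU
U/II-3 aff I-1×I-2: Uu|UU
U/III-1 ? II-2×II-1: uu|Uu|UU
U/III-2 aff ·: Uu|UU
U/IV-1 ? III-2×III-1: uu|Uu|UU
U/IV-2 aff III-2×III-1: Uu|UU
⇒ U over [I-1,I-2,II-1,II-2,II-3,III-1,III-2,IV-1,IV-2]: 656 consistent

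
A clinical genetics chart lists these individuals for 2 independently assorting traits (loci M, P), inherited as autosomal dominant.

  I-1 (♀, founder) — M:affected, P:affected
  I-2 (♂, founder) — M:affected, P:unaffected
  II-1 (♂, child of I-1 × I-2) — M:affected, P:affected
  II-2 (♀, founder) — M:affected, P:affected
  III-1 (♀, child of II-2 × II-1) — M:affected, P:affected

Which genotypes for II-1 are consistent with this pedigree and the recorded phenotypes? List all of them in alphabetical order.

II-1 ∈ {MM Pp, Mm Pp}

M/I-1 aff ·: Mm|MM
M/I-2 aff ·: Mm|MM
M/II-1 aff I-1×I-2: Mm|MM
M/II-2 aff ·: Mm|MM
M/III-1 aff II-2×II-1: Mm|MM
⇒ M over [I-1,I-2,II-1,II-2,III-1]: 24 consistent
P/I-1 aff ·: Pp|PP
P/I-2 un ·: pp
P/II-1 aff I-1×I-2: Pp
P/II-2 aff ·: Pp|PP
P/III-1 aff II-2×II-1: Pp|PP
⇒ P over [I-1,I-2,II-1,II-2,III-1]: 8 consistent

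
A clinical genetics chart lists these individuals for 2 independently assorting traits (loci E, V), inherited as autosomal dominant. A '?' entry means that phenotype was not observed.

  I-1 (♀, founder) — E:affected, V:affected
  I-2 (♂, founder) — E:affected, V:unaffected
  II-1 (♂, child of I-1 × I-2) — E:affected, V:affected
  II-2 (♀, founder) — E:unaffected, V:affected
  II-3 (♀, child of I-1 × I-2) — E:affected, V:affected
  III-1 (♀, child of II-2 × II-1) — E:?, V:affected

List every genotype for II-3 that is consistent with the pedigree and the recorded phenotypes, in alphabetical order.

II-3 ∈ {EE Vv, Ee Vv}

E/I-1 aff ·: Ee|EE
E/I-2 aff ·: Ee|EE
E/II-1 aff I-1×I-2: Ee|EE
E/II-2 un ·: ee
E/II-3 aff I-1×I-2: Ee|EE
E/III-1 ? II-2×II-1: ee|Ee
⇒ E over [I-1,I-2,II-1,II-2,II-3,III-1]: 19 consistent
V/I-1 aff ·: Vv|VV
V/I-2 un ·: vv
V/II-1 aff I-1×I-2: Vv
V/II-2 aff ·: Vv|VV
V/II-3 aff I-1×I-2: Vv
V/III-1 aff II-2×II-1: Vv|VV
⇒ V over [I-1,I-2,II-1,II-2,II-3,III-1]: 8 consistent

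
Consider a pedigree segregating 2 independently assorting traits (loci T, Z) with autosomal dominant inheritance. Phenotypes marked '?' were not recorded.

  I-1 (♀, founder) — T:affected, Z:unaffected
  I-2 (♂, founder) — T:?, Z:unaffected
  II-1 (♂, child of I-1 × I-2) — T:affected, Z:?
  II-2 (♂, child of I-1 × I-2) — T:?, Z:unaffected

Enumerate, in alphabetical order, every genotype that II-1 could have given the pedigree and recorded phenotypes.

T/I-1 aff ·: Tt|TT
T/I-2 ? ·: tt|Tt|TT
T/II-1 aff I-1×I-2: Tt|TT
T/II-2 ? I-1×I-2: tt|Tt|TT
⇒ T over [I-1,I-2,II-1,II-2]: 18 consistent
Z/I-1 un ·: zz
Z/I-2 un ·: zz
Z/II-1 ? I-1×I-2: zz
Z/II-2 un I-1×I-2: zz
⇒ Z over [I-1,I-2,II-1,II-2]: 1 consistent

II-1 ∈ {TT zz, Tt zz}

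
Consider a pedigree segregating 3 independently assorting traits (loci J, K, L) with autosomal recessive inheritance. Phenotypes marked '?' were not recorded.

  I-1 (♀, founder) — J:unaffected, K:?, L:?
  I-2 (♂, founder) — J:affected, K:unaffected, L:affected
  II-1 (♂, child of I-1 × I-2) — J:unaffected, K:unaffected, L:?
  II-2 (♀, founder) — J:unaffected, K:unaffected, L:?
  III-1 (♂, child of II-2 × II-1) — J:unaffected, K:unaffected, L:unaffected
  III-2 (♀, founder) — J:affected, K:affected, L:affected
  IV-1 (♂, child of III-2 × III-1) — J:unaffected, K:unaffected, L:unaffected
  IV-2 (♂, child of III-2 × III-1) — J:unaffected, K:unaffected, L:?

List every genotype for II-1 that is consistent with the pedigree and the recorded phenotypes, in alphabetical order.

J/I-1 un ·: JJ|Jj
J/I-2 aff ·: jj
J/II-1 un I-1×I-2: Jj
J/II-2 un ·: JJ|Jj
J/III-1 un II-2×II-1: JJ|Jj
J/III-2 aff ·: jj
J/IV-1 un III-2×III-1: Jj
J/IV-2 un III-2×III-1: Jj
⇒ J over [I-1,I-2,II-1,II-2,III-1,III-2,IV-1,IV-2]: 8 consistent
K/I-1 ? ·: KK|Kk|kk
K/I-2 un ·: KK|Kk
K/II-1 un I-1×I-2: KK|Kk
K/II-2 un ·: KK|Kk
K/III-1 un II-2×II-1: KK|Kk
K/III-2 aff ·: kk
K/IV-1 un III-2×III-1: Kk
K/IV-2 un III-2×III-1: Kk
⇒ K over [I-1,I-2,II-1,II-2,III-1,III-2,IV-1,IV-2]: 32 consistent
L/I-1 ? ·: LL|Ll|ll
L/I-2 aff ·: ll
L/II-1 ? I-1×I-2: Ll|ll
L/II-2 ? ·: LL|Ll|ll
L/III-1 un II-2×II-1: LL|Ll
L/III-2 aff ·: ll
L/IV-1 un III-2×III-1: Ll
L/IV-2 ? III-2×III-1: Ll|ll
⇒ L over [I-1,I-2,II-1,II-2,III-1,III-2,IV-1,IV-2]: 24 consistent

II-1 ∈ {Jj KK Ll, Jj KK ll, Jj Kk Ll, Jj Kk ll}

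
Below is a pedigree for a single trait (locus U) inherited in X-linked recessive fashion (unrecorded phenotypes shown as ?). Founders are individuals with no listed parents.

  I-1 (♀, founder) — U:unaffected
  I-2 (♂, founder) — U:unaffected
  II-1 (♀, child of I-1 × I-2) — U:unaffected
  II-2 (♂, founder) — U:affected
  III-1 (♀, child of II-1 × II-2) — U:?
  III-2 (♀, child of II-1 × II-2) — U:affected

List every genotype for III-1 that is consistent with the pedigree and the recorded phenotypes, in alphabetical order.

U/I-1 un ·: X^UX^u
U/I-2 un ·: X^UY
U/II-1 un I-1×I-2: X^UX^u
U/II-2 aff ·: X^uY
U/III-1 ? II-1×II-2: X^UX^u|X^uX^u
U/III-2 aff II-1×II-2: X^uX^u
⇒ U over [I-1,I-2,II-1,II-2,III-1,III-2]: 2 consistent

III-1 ∈ {X^UX^u, X^uX^u}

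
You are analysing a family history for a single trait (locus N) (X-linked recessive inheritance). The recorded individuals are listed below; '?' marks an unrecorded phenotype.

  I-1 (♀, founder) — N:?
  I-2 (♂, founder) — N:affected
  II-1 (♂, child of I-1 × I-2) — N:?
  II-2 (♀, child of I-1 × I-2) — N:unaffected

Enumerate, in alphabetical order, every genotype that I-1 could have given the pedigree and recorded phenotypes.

N/I-1 ? ·: X^NX^N|X^NX^n
N/I-2 aff ·: X^nY
N/II-1 ? I-1×I-2: X^NY|X^nY
N/II-2 un I-1×I-2: X^NX^n
⇒ N over [I-1,I-2,II-1,II-2]: 3 consistent

I-1 ∈ {X^NX^N, X^NX^n}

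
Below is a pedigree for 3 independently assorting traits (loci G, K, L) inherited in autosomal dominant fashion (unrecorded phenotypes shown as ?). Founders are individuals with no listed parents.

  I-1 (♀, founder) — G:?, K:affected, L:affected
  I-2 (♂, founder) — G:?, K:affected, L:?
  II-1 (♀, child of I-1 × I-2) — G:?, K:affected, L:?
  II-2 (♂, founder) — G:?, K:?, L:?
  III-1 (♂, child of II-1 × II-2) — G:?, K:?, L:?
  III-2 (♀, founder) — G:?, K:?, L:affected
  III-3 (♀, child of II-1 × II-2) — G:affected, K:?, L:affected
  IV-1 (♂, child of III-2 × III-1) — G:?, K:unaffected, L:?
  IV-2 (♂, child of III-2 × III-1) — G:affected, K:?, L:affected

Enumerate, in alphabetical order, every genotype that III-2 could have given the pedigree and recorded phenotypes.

III-2 ∈ {GG Kk LL, GG Kk Ll, GG kk LL, GG kk Ll, Gg Kk LL, Gg Kk Ll, Gg kk LL, Gg kk Ll, gg Kk LL, gg Kk Ll, gg kk LL, gg kk Ll}

G/I-1 ? ·: gg|Gg|GG
G/I-2 ? ·: gg|Gg|GG
G/II-1 ? I-1×I-2: gg|Gg|GG
G/II-2 ? ·: gg|Gg|GG
G/III-1 ? II-1×II-2: gg|Gg|GG
G/III-2 ? ·: gg|Gg|GG
G/III-3 aff II-1×II-2: Gg|GG
G/IV-1 ? III-2×III-1: gg|Gg|GG
G/IV-2 aff III-2×III-1: Gg|GG
⇒ G over [I-1,I-2,II-1,II-2,III-1,III-2,III-3,IV-1,IV-2]: 975 consistent
K/I-1 aff ·: Kk|KK
K/I-2 aff ·: Kk|KK
K/II-1 aff I-1×I-2: Kk|KK
K/II-2 ? ·: kk|Kk|KK
K/III-1 ? II-1×II-2: kk|Kk
K/III-2 ? ·: kk|Kk
K/III-3 ? II-1×II-2: kk|Kk|KK
K/IV-1 un III-2×III-1: kk
K/IV-2 ? III-2×III-1: kk|Kk|KK
⇒ K over [I-1,I-2,II-1,II-2,III-1,III-2,III-3,IV-1,IV-2]: 210 consistent
L/I-1 aff ·: Ll|LL
L/I-2 ? ·: ll|Ll|LL
L/II-1 ? I-1×I-2: ll|Ll|LL
L/II-2 ? ·: ll|Ll|LL
L/III-1 ? II-1×II-2: ll|Ll|LL
L/III-2 aff ·: Ll|LL
L/III-3 aff II-1×II-2: Ll|LL
L/IV-1 ? III-2×III-1: ll|Ll|LL
L/IV-2 aff III-2×III-1: Ll|LL
⇒ L over [I-1,I-2,II-1,II-2,III-1,III-2,III-3,IV-1,IV-2]: 621 consistent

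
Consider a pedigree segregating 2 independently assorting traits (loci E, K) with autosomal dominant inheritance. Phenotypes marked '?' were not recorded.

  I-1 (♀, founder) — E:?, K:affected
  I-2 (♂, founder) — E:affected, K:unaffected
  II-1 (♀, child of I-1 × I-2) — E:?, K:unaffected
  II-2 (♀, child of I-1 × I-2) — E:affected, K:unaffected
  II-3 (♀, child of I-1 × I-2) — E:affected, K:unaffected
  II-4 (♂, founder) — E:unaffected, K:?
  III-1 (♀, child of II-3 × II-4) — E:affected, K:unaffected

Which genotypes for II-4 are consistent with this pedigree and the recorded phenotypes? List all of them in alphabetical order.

II-4 ∈ {ee Kk, ee kk}

E/I-1 ? ·: ee|Ee|EE
E/I-2 aff ·: Ee|EE
E/II-1 ? I-1×I-2: ee|Ee|EE
E/II-2 aff I-1×I-2: Ee|EE
E/II-3 aff I-1×I-2: Ee|EE
E/II-4 un ·: ee
E/III-1 aff II-3×II-4: Ee
⇒ E over [I-1,I-2,II-1,II-2,II-3,II-4,III-1]: 32 consistent
K/I-1 aff ·: Kk
K/I-2 un ·: kk
K/II-1 un I-1×I-2: kk
K/II-2 un I-1×I-2: kk
K/II-3 un I-1×I-2: kk
K/II-4 ? ·: kk|Kk
K/III-1 un II-3×II-4: kk
⇒ K over [I-1,I-2,II-1,II-2,II-3,II-4,III-1]: 2 consistent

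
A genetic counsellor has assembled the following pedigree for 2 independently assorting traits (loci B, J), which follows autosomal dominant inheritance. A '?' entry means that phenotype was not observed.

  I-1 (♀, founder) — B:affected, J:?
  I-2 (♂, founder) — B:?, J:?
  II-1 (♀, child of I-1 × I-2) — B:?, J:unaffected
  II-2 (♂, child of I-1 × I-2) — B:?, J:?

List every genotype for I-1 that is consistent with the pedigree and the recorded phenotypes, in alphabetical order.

B/I-1 aff ·: Bb|BB
B/I-2 ? ·: bb|Bb|BB
B/II-1 ? I-1×I-2: bb|Bb|BB
B/II-2 ? I-1×I-2: bb|Bb|BB
⇒ B over [I-1,I-2,II-1,II-2]: 23 consistent
J/I-1 ? ·: jj|Jj
J/I-2 ? ·: jj|Jj
J/II-1 un I-1×I-2: jj
J/II-2 ? I-1×I-2: jj|Jj|JJ
⇒ J over [I-1,I-2,II-1,II-2]: 8 consistent

I-1 ∈ {BB Jj, BB jj, Bb Jj, Bb jj}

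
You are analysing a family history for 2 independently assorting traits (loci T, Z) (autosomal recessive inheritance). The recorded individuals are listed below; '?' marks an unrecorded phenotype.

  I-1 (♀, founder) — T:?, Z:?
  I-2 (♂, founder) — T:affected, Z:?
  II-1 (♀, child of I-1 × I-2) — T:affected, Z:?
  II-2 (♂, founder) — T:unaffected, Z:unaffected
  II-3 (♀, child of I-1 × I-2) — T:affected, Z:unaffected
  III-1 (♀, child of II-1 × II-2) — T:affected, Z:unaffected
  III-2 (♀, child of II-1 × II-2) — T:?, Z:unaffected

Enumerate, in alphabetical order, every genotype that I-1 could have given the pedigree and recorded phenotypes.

I-1 ∈ {Tt ZZ, Tt Zz, Tt zz, tt ZZ, tt Zz, tt zz}

T/I-1 ? ·: Tt|tt
T/I-2 aff ·: tt
T/II-1 aff I-1×I-2: tt
T/II-2 un ·: Tt
T/II-3 aff I-1×I-2: tt
T/III-1 aff II-1×II-2: tt
T/III-2 ? II-1×II-2: Tt|tt
⇒ T over [I-1,I-2,II-1,II-2,II-3,III-1,III-2]: 4 consistent
Z/I-1 ? ·: ZZ|Zz|zz
Z/I-2 ? ·: ZZ|Zz|zz
Z/II-1 ? I-1×I-2: ZZ|Zz|zz
Z/II-2 un ·: ZZ|Zz
Z/II-3 un I-1×I-2: ZZ|Zz
Z/III-1 un II-1×II-2: ZZ|Zz
Z/III-2 un II-1×II-2: ZZ|Zz
⇒ Z over [I-1,I-2,II-1,II-2,II-3,III-1,III-2]: 123 consistent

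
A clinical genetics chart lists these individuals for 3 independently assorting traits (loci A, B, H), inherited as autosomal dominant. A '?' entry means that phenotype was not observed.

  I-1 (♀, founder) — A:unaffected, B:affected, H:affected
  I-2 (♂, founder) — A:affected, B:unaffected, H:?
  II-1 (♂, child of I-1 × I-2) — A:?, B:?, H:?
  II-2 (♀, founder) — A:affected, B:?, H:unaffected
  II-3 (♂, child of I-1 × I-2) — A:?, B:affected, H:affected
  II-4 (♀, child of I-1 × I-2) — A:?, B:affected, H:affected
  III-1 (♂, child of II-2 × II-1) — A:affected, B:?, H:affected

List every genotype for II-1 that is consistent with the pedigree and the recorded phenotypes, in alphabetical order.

II-1 ∈ {Aa Bb HH, Aa Bb Hh, Aa bb HH, Aa bb Hh, aa Bb HH, aa Bb Hh, aa bb HH, aa bb Hh}

A/I-1 un ·: aa
A/I-2 aff ·: Aa|AA
A/II-1 ? I-1×I-2: aa|Aa
A/II-2 aff ·: Aa|AA
A/II-3 ? I-1×I-2: aa|Aa
A/II-4 ? I-1×I-2: aa|Aa
A/III-1 aff II-2×II-1: Aa|AA
⇒ A over [I-1,I-2,II-1,II-2,II-3,II-4,III-1]: 28 consistent
B/I-1 aff ·: Bb|BB
B/I-2 un ·: bb
B/II-1 ? I-1×I-2: bb|Bb
B/II-2 ? ·: bb|Bb|BB
B/II-3 aff I-1×I-2: Bb
B/II-4 aff I-1×I-2: Bb
B/III-1 ? II-2×II-1: bb|Bb|BB
⇒ B over [I-1,I-2,II-1,II-2,II-3,II-4,III-1]: 18 consistent
H/I-1 aff ·: Hh|HH
H/I-2 ? ·: hh|Hh|HH
H/II-1 ? I-1×I-2: Hh|HH
H/II-2 un ·: hh
H/II-3 aff I-1×I-2: Hh|HH
H/II-4 aff I-1×I-2: Hh|HH
H/III-1 aff II-2×II-1: Hh
⇒ H over [I-1,I-2,II-1,II-2,II-3,II-4,III-1]: 27 consistent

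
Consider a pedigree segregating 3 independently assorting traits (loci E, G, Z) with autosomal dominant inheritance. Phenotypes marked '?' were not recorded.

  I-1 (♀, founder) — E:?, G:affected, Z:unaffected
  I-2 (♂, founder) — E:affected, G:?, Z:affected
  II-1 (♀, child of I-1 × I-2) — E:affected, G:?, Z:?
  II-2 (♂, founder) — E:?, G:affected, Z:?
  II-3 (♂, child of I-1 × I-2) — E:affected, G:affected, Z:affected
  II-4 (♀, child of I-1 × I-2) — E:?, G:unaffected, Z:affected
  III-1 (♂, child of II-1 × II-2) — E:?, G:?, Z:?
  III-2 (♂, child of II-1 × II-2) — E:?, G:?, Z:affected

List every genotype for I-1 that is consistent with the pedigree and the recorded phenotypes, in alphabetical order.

E/I-1 ? ·: ee|Ee|EE
E/I-2 aff ·: Ee|EE
E/II-1 aff I-1×I-2: Ee|EE
E/II-2 ? ·: ee|Ee|EE
E/II-3 aff I-1×I-2: Ee|EE
E/II-4 ? I-1×I-2: ee|Ee|EE
E/III-1 ? II-1×II-2: ee|Ee|EE
E/III-2 ? II-1×II-2: ee|Ee|EE
⇒ E over [I-1,I-2,II-1,II-2,II-3,II-4,III-1,III-2]: 379 consistent
G/I-1 aff ·: Gg
G/I-2 ? ·: gg|Gg
G/II-1 ? I-1×I-2: gg|Gg|GG
G/II-2 aff ·: Gg|GG
G/II-3 aff I-1×I-2: Gg|GG
G/II-4 un I-1×I-2: gg
G/III-1 ? II-1×II-2: gg|Gg|GG
G/III-2 ? II-1×II-2: gg|Gg|GG
⇒ G over [I-1,I-2,II-1,II-2,II-3,II-4,III-1,III-2]: 64 consistent
Z/I-1 un ·: zz
Z/I-2 aff ·: Zz|ZZ
Z/II-1 ? I-1×I-2: zz|Zz
Z/II-2 ? ·: zz|Zz|ZZ
Z/II-3 aff I-1×I-2: Zz
Z/II-4 aff I-1×I-2: Zz
Z/III-1 ? II-1×II-2: zz|Zz|ZZ
Z/III-2 aff II-1×II-2: Zz|ZZ
⇒ Z over [I-1,I-2,II-1,II-2,II-3,II-4,III-1,III-2]: 27 consistent

I-1 ∈ {EE Gg zz, Ee Gg zz, ee Gg zz}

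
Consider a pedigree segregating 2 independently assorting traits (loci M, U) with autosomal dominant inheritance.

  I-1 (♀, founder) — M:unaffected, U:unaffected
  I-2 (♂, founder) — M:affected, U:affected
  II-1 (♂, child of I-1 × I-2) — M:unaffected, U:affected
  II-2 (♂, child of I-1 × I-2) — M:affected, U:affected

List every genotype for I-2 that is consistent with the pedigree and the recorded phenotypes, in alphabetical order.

M/I-1 un ·: mm
M/I-2 aff ·: Mm
M/II-1 un I-1×I-2: mm
M/II-2 aff I-1×I-2: Mm
⇒ M over [I-1,I-2,II-1,II-2]: 1 consistent
U/I-1 un ·: uu
U/I-2 aff ·: Uu|UU
U/II-1 aff I-1×I-2: Uu
U/II-2 aff I-1×I-2: Uu
⇒ U over [I-1,I-2,II-1,II-2]: 2 consistent

I-2 ∈ {Mm UU, Mm Uu}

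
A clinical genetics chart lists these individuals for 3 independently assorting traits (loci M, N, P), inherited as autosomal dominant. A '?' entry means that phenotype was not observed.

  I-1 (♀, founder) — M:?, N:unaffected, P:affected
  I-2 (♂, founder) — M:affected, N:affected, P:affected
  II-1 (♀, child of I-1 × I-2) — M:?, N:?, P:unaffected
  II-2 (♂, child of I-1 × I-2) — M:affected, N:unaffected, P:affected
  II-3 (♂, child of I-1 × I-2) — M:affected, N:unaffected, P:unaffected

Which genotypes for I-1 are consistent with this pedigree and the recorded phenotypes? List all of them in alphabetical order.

M/I-1 ? ·: mm|Mm|MM
M/I-2 aff ·: Mm|MM
M/II-1 ? I-1×I-2: mm|Mm|MM
M/II-2 aff I-1×I-2: Mm|MM
M/II-3 aff I-1×I-2: Mm|MM
⇒ M over [I-1,I-2,II-1,II-2,II-3]: 32 consistent
N/I-1 un ·: nn
N/I-2 aff ·: Nn
N/II-1 ? I-1×I-2: nn|Nn
N/II-2 un I-1×I-2: nn
N/II-3 un I-1×I-2: nn
⇒ N over [I-1,I-2,II-1,II-2,II-3]: 2 consistent
P/I-1 aff ·: Pp
P/I-2 aff ·: Pp
P/II-1 un I-1×I-2: pp
P/II-2 aff I-1×I-2: Pp|PP
P/II-3 un I-1×I-2: pp
⇒ P over [I-1,I-2,II-1,II-2,II-3]: 2 consistent

I-1 ∈ {MM nn Pp, Mm nn Pp, mm nn Pp}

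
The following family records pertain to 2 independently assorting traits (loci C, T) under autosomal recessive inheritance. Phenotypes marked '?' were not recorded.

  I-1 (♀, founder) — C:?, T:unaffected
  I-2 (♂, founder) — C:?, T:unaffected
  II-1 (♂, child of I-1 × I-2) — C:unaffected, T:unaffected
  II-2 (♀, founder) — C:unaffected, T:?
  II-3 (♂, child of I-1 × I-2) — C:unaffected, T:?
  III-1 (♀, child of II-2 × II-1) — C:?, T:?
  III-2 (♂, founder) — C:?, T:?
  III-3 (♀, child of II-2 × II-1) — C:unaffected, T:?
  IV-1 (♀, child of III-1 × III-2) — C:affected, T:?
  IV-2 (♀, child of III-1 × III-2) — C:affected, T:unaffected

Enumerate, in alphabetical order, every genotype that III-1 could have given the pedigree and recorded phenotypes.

C/I-1 ? ·: CC|Cc|cc
C/I-2 ? ·: CC|Cc|cc
C/II-1 un I-1×I-2: CC|Cc
C/II-2 un ·: CC|Cc
C/II-3 un I-1×I-2: CC|Cc
C/III-1 ? II-2×II-1: Cc|cc
C/III-2 ? ·: Cc|cc
C/III-3 un II-2×II-1: CC|Cc
C/IV-1 aff III-1×III-2: cc
C/IV-2 aff III-1×III-2: cc
⇒ C over [I-1,I-2,II-1,II-2,II-3,III-1,III-2,III-3,IV-1,IV-2]: 148 consistent
T/I-1 un ·: TT|Tt
T/I-2 un ·: TT|Tt
T/II-1 un I-1×I-2: TT|Tt
T/II-2 ? ·: TT|Tt|tt
T/II-3 ? I-1×I-2: TT|Tt|tt
T/III-1 ? II-2×II-1: TT|Tt|tt
T/III-2 ? ·: TT|Tt|tt
T/III-3 ? II-2×II-1: TT|Tt|tt
T/IV-1 ? III-1×III-2: TT|Tt|tt
T/IV-2 un III-1×III-2: TT|Tt
⇒ T over [I-1,I-2,II-1,II-2,II-3,III-1,III-2,III-3,IV-1,IV-2]: 1335 consistent

III-1 ∈ {Cc TT, Cc Tt, Cc tt, cc TT, cc Tt, cc tt}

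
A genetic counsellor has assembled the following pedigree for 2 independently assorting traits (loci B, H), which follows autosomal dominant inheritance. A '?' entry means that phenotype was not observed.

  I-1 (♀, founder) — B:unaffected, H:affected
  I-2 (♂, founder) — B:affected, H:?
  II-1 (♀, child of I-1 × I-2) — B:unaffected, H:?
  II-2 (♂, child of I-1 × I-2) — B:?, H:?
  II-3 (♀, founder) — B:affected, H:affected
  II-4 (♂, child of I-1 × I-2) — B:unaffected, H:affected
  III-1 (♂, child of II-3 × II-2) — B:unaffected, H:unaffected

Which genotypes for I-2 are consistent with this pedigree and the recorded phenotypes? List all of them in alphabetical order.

I-2 ∈ {Bb HH, Bb Hh, Bb hh}

B/I-1 un ·: bb
B/I-2 aff ·: Bb
B/II-1 un I-1×I-2: bb
B/II-2 ? I-1×I-2: bb|Bb
B/II-3 aff ·: Bb
B/II-4 un I-1×I-2: bb
B/III-1 un II-3×II-2: bb
⇒ B over [I-1,I-2,II-1,II-2,II-3,II-4,III-1]: 2 consistent
H/I-1 aff ·: Hh|HH
H/I-2 ? ·: hh|Hh|HH
H/II-1 ? I-1×I-2: hh|Hh|HH
H/II-2 ? I-1×I-2: hh|Hh
H/II-3 aff ·: Hh
H/II-4 aff I-1×I-2: Hh|HH
H/III-1 un II-3×II-2: hh
⇒ H over [I-1,I-2,II-1,II-2,II-3,II-4,III-1]: 25 consistent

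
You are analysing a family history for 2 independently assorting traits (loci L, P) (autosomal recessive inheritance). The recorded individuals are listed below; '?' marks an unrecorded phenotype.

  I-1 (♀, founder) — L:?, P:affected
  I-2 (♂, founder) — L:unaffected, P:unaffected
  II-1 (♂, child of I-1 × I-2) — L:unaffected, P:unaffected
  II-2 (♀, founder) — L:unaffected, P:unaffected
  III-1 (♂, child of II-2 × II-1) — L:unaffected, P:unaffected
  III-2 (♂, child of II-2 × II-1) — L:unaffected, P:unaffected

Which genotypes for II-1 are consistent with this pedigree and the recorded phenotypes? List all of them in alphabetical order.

L/I-1 ? ·: LL|Ll|ll
L/I-2 un ·: LL|Ll
L/II-1 un I-1×I-2: LL|Ll
L/II-2 un ·: LL|Ll
L/III-1 un II-2×II-1: LL|Ll
L/III-2 un II-2×II-1: LL|Ll
⇒ L over [I-1,I-2,II-1,II-2,III-1,III-2]: 60 consistent
P/I-1 aff ·: pp
P/I-2 un ·: PP|Pp
P/II-1 un I-1×I-2: Pp
P/II-2 un ·: PP|Pp
P/III-1 un II-2×II-1: PP|Pp
P/III-2 un II-2×II-1: PP|Pp
⇒ P over [I-1,I-2,II-1,II-2,III-1,III-2]: 16 consistent

II-1 ∈ {LL Pp, Ll Pp}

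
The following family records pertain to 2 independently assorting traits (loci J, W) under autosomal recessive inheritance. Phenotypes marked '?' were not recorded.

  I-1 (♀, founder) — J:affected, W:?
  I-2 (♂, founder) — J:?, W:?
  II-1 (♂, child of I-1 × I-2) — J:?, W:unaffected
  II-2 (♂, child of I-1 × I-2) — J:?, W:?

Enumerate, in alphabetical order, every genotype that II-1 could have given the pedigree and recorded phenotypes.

J/I-1 aff ·: jj
J/I-2 ? ·: JJ|Jj|jj
J/II-1 ? I-1×I-2: Jj|jj
J/II-2 ? I-1×I-2: Jj|jj
⇒ J over [I-1,I-2,II-1,II-2]: 6 consistent
W/I-1 ? ·: WW|Ww|ww
W/I-2 ? ·: WW|Ww|ww
W/II-1 un I-1×I-2: WW|Ww
W/II-2 ? I-1×I-2: WW|Ww|ww
⇒ W over [I-1,I-2,II-1,II-2]: 21 consistent

II-1 ∈ {Jj WW, Jj Ww, jj WW, jj Ww}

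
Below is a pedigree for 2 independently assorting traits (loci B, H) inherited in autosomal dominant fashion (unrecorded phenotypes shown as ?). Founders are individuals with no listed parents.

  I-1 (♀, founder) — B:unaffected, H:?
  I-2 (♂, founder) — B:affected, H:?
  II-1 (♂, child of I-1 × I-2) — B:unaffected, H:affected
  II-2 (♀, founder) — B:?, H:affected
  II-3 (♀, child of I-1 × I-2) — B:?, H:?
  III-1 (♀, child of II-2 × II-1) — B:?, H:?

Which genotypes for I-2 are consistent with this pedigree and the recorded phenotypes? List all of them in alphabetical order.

B/I-1 un ·: bb
B/I-2 aff ·: Bb
B/II-1 un I-1×I-2: bb
B/II-2 ? ·: bb|Bb|BB
B/II-3 ? I-1×I-2: bb|Bb
B/III-1 ? II-2×II-1: bb|Bb
⇒ B over [I-1,I-2,II-1,II-2,II-3,III-1]: 8 consistent
H/I-1 ? ·: hh|Hh|HH
H/I-2 ? ·: hh|Hh|HH
H/II-1 aff I-1×I-2: Hh|HH
H/II-2 aff ·: Hh|HH
H/II-3 ? I-1×I-2: hh|Hh|HH
H/III-1 ? II-2×II-1: hh|Hh|HH
⇒ H over [I-1,I-2,II-1,II-2,II-3,III-1]: 89 consistent

I-2 ∈ {Bb HH, Bb Hh, Bb hh}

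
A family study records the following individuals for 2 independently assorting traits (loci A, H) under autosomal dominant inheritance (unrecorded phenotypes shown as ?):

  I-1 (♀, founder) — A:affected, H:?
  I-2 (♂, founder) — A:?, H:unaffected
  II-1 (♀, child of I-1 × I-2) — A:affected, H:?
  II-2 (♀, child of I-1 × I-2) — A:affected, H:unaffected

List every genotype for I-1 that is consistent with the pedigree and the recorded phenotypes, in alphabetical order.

A/I-1 aff ·: Aa|AA
A/I-2 ? ·: aa|Aa|AA
A/II-1 aff I-1×I-2: Aa|AA
A/II-2 aff I-1×I-2: Aa|AA
⇒ A over [I-1,I-2,II-1,II-2]: 15 consistent
H/I-1 ? ·: hh|Hh
H/I-2 un ·: hh
H/II-1 ? I-1×I-2: hh|Hh
H/II-2 un I-1×I-2: hh
⇒ H over [I-1,I-2,II-1,II-2]: 3 consistent

I-1 ∈ {AA Hh, AA hh, Aa Hh, Aa hh}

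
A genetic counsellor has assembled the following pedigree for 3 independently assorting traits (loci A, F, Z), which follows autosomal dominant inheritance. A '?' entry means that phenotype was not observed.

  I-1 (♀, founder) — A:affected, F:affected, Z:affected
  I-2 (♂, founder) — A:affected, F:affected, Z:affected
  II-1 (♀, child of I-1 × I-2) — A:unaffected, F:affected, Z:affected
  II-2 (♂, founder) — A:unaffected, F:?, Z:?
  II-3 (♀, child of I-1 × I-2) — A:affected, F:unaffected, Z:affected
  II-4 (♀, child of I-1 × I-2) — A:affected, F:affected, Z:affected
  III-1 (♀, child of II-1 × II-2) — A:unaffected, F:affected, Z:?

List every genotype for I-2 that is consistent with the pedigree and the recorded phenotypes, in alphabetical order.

I-2 ∈ {Aa Ff ZZ, Aa Ff Zz}

A/I-1 aff ·: Aa
A/I-2 aff ·: Aa
A/II-1 un I-1×I-2: aa
A/II-2 un ·: aa
A/II-3 aff I-1×I-2: Aa|AA
A/II-4 aff I-1×I-2: Aa|AA
A/III-1 un II-1×II-2: aa
⇒ A over [I-1,I-2,II-1,II-2,II-3,II-4,III-1]: 4 consistent
F/I-1 aff ·: Ff
F/I-2 aff ·: Ff
F/II-1 aff I-1×I-2: Ff|FF
F/II-2 ? ·: ff|Ff|FF
F/II-3 un I-1×I-2: ff
F/II-4 aff I-1×I-2: Ff|FF
F/III-1 aff II-1×II-2: Ff|FF
⇒ F over [I-1,I-2,II-1,II-2,II-3,II-4,III-1]: 18 consistent
Z/I-1 aff ·: Zz|ZZ
Z/I-2 aff ·: Zz|ZZ
Z/II-1 aff I-1×I-2: Zz|ZZ
Z/II-2 ? ·: zz|Zz|ZZ
Z/II-3 aff I-1×I-2: Zz|ZZ
Z/II-4 aff I-1×I-2: Zz|ZZ
Z/III-1 ? II-1×II-2: zz|Zz|ZZ
⇒ Z over [I-1,I-2,II-1,II-2,II-3,II-4,III-1]: 136 consistent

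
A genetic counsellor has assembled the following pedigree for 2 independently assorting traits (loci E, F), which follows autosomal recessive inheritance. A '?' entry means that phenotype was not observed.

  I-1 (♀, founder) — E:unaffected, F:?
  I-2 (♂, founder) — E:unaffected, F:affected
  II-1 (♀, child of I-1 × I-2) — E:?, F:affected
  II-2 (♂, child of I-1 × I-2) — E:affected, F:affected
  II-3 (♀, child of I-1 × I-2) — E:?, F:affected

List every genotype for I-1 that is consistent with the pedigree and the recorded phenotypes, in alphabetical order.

I-1 ∈ {Ee Ff, Ee ff}

E/I-1 un ·: Ee
E/I-2 un ·: Ee
E/II-1 ? I-1×I-2: EE|Ee|ee
E/II-2 aff I-1×I-2: ee
E/II-3 ? I-1×I-2: EE|Ee|ee
⇒ E over [I-1,I-2,II-1,II-2,II-3]: 9 consistent
F/I-1 ? ·: Ff|ff
F/I-2 aff ·: ff
F/II-1 aff I-1×I-2: ff
F/II-2 aff I-1×I-2: ff
F/II-3 aff I-1×I-2: ff
⇒ F over [I-1,I-2,II-1,II-2,II-3]: 2 consistent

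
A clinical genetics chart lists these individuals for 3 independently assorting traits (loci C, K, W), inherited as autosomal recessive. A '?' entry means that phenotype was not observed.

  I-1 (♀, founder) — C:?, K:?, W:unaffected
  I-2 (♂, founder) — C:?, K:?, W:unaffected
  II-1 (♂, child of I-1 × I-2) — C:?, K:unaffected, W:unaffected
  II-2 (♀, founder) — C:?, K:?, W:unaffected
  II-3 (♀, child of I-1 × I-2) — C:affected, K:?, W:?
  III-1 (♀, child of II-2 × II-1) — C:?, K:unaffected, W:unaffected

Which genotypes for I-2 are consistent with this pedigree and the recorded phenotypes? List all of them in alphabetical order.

C/I-1 ? ·: Cc|cc
C/I-2 ? ·: Cc|cc
C/II-1 ? I-1×I-2: CC|Cc|cc
C/II-2 ? ·: CC|Cc|cc
C/II-3 aff I-1×I-2: cc
C/III-1 ? II-2×II-1: CC|Cc|cc
⇒ C over [I-1,I-2,II-1,II-2,II-3,III-1]: 41 consistent
K/I-1 ? ·: KK|Kk|kk
K/I-2 ? ·: KK|Kk|kk
K/II-1 un I-1×I-2: KK|Kk
K/II-2 ? ·: KK|Kk|kk
K/II-3 ? I-1×I-2: KK|Kk|kk
K/III-1 un II-2×II-1: KK|Kk
⇒ K over [I-1,I-2,II-1,II-2,II-3,III-1]: 97 consistent
W/I-1 un ·: WW|Ww
W/I-2 un ·: WW|Ww
W/II-1 un I-1×I-2: WW|Ww
W/II-2 un ·: WW|Ww
W/II-3 ? I-1×I-2: WW|Ww|ww
W/III-1 un II-2×II-1: WW|Ww
⇒ W over [I-1,I-2,II-1,II-2,II-3,III-1]: 52 consistent

I-2 ∈ {Cc KK WW, Cc KK Ww, Cc Kk WW, Cc Kk Ww, Cc kk WW, Cc kk Ww, cc KK WW, cc KK Ww, cc Kk WW, cc Kk Ww, cc kk WW, cc kk Ww}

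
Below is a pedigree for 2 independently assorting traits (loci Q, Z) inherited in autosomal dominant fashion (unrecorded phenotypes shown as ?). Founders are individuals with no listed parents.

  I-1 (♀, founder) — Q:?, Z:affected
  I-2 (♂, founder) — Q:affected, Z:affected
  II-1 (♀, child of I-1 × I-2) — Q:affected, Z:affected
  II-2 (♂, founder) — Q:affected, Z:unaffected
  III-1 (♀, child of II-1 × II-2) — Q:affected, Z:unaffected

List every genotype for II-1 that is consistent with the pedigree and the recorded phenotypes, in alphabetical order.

II-1 ∈ {QQ Zz, Qq Zz}

Q/I-1 ? ·: qq|Qq|QQ
Q/I-2 aff ·: Qq|QQ
Q/II-1 aff I-1×I-2: Qq|QQ
Q/II-2 aff ·: Qq|QQ
Q/III-1 aff II-1×II-2: Qq|QQ
⇒ Q over [I-1,I-2,II-1,II-2,III-1]: 32 consistent
Z/I-1 aff ·: Zz|ZZ
Z/I-2 aff ·: Zz|ZZ
Z/II-1 aff I-1×I-2: Zz
Z/II-2 un ·: zz
Z/III-1 un II-1×II-2: zz
⇒ Z over [I-1,I-2,II-1,II-2,III-1]: 3 consistent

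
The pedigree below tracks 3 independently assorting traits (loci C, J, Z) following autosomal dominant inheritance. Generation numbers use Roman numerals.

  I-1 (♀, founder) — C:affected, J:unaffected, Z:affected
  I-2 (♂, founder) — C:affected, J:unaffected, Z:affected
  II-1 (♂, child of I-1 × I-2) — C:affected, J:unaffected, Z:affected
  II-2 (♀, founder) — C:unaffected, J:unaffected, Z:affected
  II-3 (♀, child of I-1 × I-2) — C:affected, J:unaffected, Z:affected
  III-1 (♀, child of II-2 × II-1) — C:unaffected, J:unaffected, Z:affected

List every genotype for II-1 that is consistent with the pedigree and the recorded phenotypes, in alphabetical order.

C/I-1 aff ·: Cc|CC
C/I-2 aff ·: Cc|CC
C/II-1 aff I-1×I-2: Cc
C/II-2 un ·: cc
C/II-3 aff I-1×I-2: Cc|CC
C/III-1 un II-2×II-1: cc
⇒ C over [I-1,I-2,II-1,II-2,II-3,III-1]: 6 consistent
J/I-1 un ·: jj
J/I-2 un ·: jj
J/II-1 un I-1×I-2: jj
J/II-2 un ·: jj
J/II-3 un I-1×I-2: jj
J/III-1 un II-2×II-1: jj
⇒ J over [I-1,I-2,II-1,II-2,II-3,III-1]: 1 consistent
Z/I-1 aff ·: Zz|ZZ
Z/I-2 aff ·: Zz|ZZ
Z/II-1 aff I-1×I-2: Zz|ZZ
Z/II-2 aff ·: Zz|ZZ
Z/II-3 aff I-1×I-2: Zz|ZZ
Z/III-1 aff II-2×II-1: Zz|ZZ
⇒ Z over [I-1,I-2,II-1,II-2,II-3,III-1]: 45 consistent

II-1 ∈ {Cc jj ZZ, Cc jj Zz}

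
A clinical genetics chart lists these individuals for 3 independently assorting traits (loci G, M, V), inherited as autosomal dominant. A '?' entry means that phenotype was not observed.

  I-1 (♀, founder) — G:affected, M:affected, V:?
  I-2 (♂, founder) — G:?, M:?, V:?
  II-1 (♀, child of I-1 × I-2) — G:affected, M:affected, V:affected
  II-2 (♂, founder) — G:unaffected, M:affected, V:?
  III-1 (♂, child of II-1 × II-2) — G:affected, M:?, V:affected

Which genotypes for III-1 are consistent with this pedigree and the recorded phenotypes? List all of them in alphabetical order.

III-1 ∈ {Gg MM VV, Gg MM Vv, Gg Mm VV, Gg Mm Vv, Gg mm VV, Gg mm Vv}

G/I-1 aff ·: Gg|GG
G/I-2 ? ·: gg|Gg|GG
G/II-1 aff I-1×I-2: Gg|GG
G/II-2 un ·: gg
G/III-1 aff II-1×II-2: Gg
⇒ G over [I-1,I-2,II-1,II-2,III-1]: 9 consistent
M/I-1 aff ·: Mm|MM
M/I-2 ? ·: mm|Mm|MM
M/II-1 aff I-1×I-2: Mm|MM
M/II-2 aff ·: Mm|MM
M/III-1 ? II-1×II-2: mm|Mm|MM
⇒ M over [I-1,I-2,II-1,II-2,III-1]: 37 consistent
V/I-1 ? ·: vv|Vv|VV
V/I-2 ? ·: vv|Vv|VV
V/II-1 aff I-1×I-2: Vv|VV
V/II-2 ? ·: vv|Vv|VV
V/III-1 aff II-1×II-2: Vv|VV
⇒ V over [I-1,I-2,II-1,II-2,III-1]: 51 consistent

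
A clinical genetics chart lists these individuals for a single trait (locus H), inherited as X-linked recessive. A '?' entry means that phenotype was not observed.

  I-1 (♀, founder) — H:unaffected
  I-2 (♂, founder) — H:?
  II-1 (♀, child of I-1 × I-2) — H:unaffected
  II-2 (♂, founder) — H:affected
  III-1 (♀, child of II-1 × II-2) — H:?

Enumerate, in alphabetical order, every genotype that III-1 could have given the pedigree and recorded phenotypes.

III-1 ∈ {X^HX^h, X^hX^h}

H/I-1 un ·: X^HX^H|X^HX^h
H/I-2 ? ·: X^HY|X^hY
H/II-1 un I-1×I-2: X^HX^H|X^HX^h
H/II-2 aff ·: X^hY
H/III-1 ? II-1×II-2: X^HX^h|X^hX^h
⇒ H over [I-1,I-2,II-1,II-2,III-1]: 8 consistent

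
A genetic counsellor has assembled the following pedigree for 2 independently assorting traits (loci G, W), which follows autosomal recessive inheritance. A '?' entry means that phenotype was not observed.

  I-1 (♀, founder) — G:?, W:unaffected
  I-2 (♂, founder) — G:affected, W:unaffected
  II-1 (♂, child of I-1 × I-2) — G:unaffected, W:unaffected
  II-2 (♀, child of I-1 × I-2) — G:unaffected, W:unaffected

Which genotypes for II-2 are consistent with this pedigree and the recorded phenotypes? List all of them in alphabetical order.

G/I-1 ? ·: GG|Gg
G/I-2 aff ·: gg
G/II-1 un I-1×I-2: Gg
G/II-2 un I-1×I-2: Gg
⇒ G over [I-1,I-2,II-1,II-2]: 2 consistent
W/I-1 un ·: WW|Ww
W/I-2 un ·: WW|Ww
W/II-1 un I-1×I-2: WW|Ww
W/II-2 un I-1×I-2: WW|Ww
⇒ W over [I-1,I-2,II-1,II-2]: 13 consistent

II-2 ∈ {Gg WW, Gg Ww}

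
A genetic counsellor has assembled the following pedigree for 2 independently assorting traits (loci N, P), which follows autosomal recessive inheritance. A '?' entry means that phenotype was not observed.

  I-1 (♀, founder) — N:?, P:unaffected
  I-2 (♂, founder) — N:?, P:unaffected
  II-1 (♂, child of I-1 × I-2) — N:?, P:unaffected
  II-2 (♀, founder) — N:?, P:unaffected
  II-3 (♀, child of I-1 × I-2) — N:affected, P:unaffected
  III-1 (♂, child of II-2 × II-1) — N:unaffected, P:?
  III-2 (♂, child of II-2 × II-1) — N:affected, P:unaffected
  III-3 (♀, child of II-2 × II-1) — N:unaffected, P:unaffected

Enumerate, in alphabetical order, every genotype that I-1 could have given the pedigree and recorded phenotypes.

N/I-1 ? ·: Nn|nn
N/I-2 ? ·: Nn|nn
N/II-1 ? I-1×I-2: Nn|nn
N/II-2 ? ·: Nn|nn
N/II-3 aff I-1×I-2: nn
N/III-1 un II-2×II-1: NN|Nn
N/III-2 aff II-2×II-1: nn
N/III-3 un II-2×II-1: NN|Nn
⇒ N over [I-1,I-2,II-1,II-2,II-3,III-1,III-2,III-3]: 19 consistent
P/I-1 un ·: PP|Pp
P/I-2 un ·: PP|Pp
P/II-1 un I-1×I-2: PP|Pp
P/II-2 un ·: PP|Pp
P/II-3 un I-1×I-2: PP|Pp
P/III-1 ? II-2×II-1: PP|Pp|pp
P/III-2 un II-2×II-1: PP|Pp
P/III-3 un II-2×II-1: PP|Pp
⇒ P over [I-1,I-2,II-1,II-2,II-3,III-1,III-2,III-3]: 183 consistent

I-1 ∈ {Nn PP, Nn Pp, nn PP, nn Pp}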